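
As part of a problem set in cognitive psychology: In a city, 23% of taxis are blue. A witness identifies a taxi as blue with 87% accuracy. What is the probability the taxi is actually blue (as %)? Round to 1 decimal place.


P(blue | says blue) = P(says blue | blue)*P(blue) / [P(says blue | blue)*P(blue) + P(says blue | not blue)*P(not blue)]
Numerator = 0.87 * 0.23 = 0.2001
False identification = 0.13 * 0.77 = 0.1001
P = 0.2001 / (0.2001 + 0.1001)
= 0.2001 / 0.3002
As percentage = 66.7


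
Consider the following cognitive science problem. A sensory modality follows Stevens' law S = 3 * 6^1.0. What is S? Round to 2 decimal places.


S = 3 * 6^1.0
6^1.0 = 6.0
S = 3 * 6.0
= 18.00


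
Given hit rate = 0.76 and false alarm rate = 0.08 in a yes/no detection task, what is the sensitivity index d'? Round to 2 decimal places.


d' = z(HR) - z(FAR)
z(0.76) = 0.7063
z(0.08) = -1.4051
d' = 0.7063 - -1.4051
= 2.11


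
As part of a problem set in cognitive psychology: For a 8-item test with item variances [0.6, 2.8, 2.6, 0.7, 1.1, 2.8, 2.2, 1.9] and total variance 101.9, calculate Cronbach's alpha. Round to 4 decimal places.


alpha = (k/(k-1)) * (1 - sum(s_i^2)/s_total^2)
sum(item variances) = 14.7
k/(k-1) = 8/7 = 1.142857
1 - 14.7/101.9 = 1 - 0.144259 = 0.855741
alpha = 1.142857 * 0.855741
= 0.9780


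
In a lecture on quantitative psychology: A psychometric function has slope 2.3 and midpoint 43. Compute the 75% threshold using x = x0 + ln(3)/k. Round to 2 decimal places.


At P = 0.75: 0.75 = 1/(1 + e^(-k*(x-x0)))
Solving: e^(-k*(x-x0)) = 1/3
x = x0 + ln(3)/k
ln(3) = 1.0986
x = 43 + 1.0986/2.3
= 43 + 0.4777
= 43.48


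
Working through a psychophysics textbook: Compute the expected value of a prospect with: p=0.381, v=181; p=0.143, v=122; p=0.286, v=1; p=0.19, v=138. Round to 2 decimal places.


EU = sum(p_i * v_i)
0.381 * 181 = 68.961
0.143 * 122 = 17.446
0.286 * 1 = 0.286
0.19 * 138 = 26.22
EU = 68.961 + 17.446 + 0.286 + 26.22
= 112.91


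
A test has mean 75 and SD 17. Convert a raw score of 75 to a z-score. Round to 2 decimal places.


z = (X - mu) / sigma
= (75 - 75) / 17
= 0 / 17
= 0.00


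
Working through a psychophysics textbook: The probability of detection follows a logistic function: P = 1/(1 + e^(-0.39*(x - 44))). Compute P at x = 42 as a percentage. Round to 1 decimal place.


P(x) = 1/(1 + e^(-0.39*(42 - 44)))
Exponent = -0.39 * -2 = 0.78
e^(0.78) = 2.181472
P = 1/(1 + 2.181472) = 0.31432
Percentage = 31.4


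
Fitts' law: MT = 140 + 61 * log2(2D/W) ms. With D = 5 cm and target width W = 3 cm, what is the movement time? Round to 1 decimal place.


MT = 140 + 61 * log2(2*5/3)
2D/W = 3.333333
log2(3.333333) = 1.737
MT = 140 + 61 * 1.737
= 246.0 ms


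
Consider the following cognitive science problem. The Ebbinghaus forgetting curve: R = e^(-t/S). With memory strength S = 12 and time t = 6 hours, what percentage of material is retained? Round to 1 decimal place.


R = e^(-t/S)
-t/S = -6/12 = -0.5
R = e^(-0.5) = 0.606531
Percentage = 0.606531 * 100
= 60.7


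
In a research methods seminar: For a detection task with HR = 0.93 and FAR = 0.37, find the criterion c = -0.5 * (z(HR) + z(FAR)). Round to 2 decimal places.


c = -0.5 * (z(HR) + z(FAR))
z(0.93) = 1.4758
z(0.37) = -0.3319
c = -0.5 * (1.4758 + -0.3319)
= -0.5 * 1.1439
= -0.57


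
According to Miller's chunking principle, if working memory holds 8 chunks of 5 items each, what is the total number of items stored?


Total items = chunks * items_per_chunk
= 8 * 5
= 40


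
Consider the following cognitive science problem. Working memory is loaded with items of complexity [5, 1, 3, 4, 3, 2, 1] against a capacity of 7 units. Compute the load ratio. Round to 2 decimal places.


Total complexity = 5 + 1 + 3 + 4 + 3 + 2 + 1 = 19
Load = total / capacity = 19 / 7
= 2.71


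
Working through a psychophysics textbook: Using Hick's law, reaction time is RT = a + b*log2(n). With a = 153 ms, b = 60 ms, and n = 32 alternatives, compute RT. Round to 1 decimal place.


RT = 153 + 60 * log2(32)
log2(32) = 5.0
RT = 153 + 60 * 5.0
= 153 + 300.0
= 453.0 ms


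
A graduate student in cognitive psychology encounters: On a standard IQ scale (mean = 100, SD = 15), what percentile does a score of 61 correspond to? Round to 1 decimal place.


z = (IQ - mean) / SD
z = (61 - 100) / 15 = -2.6
Percentile = Phi(-2.6) * 100
Phi(-2.6) = 0.004661
= 0.5


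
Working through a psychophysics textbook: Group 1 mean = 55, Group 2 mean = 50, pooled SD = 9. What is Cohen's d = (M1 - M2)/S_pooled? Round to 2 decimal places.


Cohen's d = (M1 - M2) / S_pooled
= (55 - 50) / 9
= 5 / 9
= 0.56


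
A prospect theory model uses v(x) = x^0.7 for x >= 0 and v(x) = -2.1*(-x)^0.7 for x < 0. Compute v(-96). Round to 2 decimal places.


Since x = -96 < 0, use v(x) = -lambda*(-x)^alpha
(-x) = 96
96^0.7 = 24.4112
v(-96) = -2.1 * 24.4112
= -51.26


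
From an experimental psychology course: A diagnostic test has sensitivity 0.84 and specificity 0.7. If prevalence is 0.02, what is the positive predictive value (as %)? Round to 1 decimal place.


PPV = (sens * prev) / (sens * prev + (1-spec) * (1-prev))
Numerator = 0.84 * 0.02 = 0.0168
P(positive and no disease) = (1 - spec) * (1 - prev) = (1 - 0.7) * (1 - 0.02) = 0.294
Denominator = 0.0168 + 0.294 = 0.3108
PPV = 0.0168 / 0.3108 = 0.054054
As percentage = 5.4


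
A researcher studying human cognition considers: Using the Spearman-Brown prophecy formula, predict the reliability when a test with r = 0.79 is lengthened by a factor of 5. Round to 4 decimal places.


r_new = n*r / (1 + (n-1)*r)
Numerator = 5 * 0.79 = 3.95
Denominator = 1 + 4 * 0.79 = 4.16
r_new = 3.95 / 4.16
= 0.9495


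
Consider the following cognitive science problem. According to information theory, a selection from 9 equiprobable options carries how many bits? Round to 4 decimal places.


H = log2(n)
H = log2(9)
= 3.1699


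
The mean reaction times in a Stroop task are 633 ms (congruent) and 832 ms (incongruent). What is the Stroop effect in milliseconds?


Stroop effect = RT(incongruent) - RT(congruent)
= 832 - 633
= 199 ms


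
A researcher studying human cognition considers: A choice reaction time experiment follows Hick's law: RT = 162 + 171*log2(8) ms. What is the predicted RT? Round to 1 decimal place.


RT = 162 + 171 * log2(8)
log2(8) = 3.0
RT = 162 + 171 * 3.0
= 162 + 513.0
= 675.0 ms


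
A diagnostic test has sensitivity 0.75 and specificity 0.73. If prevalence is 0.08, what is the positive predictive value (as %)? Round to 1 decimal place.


PPV = (sens * prev) / (sens * prev + (1-spec) * (1-prev))
Numerator = 0.75 * 0.08 = 0.06
P(positive and no disease) = (1 - spec) * (1 - prev) = (1 - 0.73) * (1 - 0.08) = 0.2484
Denominator = 0.06 + 0.2484 = 0.3084
PPV = 0.06 / 0.3084 = 0.194553
As percentage = 19.5


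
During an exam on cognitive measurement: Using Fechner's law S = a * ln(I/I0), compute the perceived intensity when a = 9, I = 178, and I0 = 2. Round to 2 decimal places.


S = 9 * ln(178/2)
I/I0 = 89.0
ln(89.0) = 4.4886
S = 9 * 4.4886
= 40.40


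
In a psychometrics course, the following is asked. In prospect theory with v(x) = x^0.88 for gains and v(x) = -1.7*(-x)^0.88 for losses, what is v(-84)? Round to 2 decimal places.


Since x = -84 < 0, use v(x) = -lambda*(-x)^alpha
(-x) = 84
84^0.88 = 49.3589
v(-84) = -1.7 * 49.3589
= -83.91


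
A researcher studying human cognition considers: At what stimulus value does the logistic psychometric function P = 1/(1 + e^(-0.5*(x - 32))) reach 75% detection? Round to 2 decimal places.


At P = 0.75: 0.75 = 1/(1 + e^(-k*(x-x0)))
Solving: e^(-k*(x-x0)) = 1/3
x = x0 + ln(3)/k
ln(3) = 1.0986
x = 32 + 1.0986/0.5
= 32 + 2.1972
= 34.20


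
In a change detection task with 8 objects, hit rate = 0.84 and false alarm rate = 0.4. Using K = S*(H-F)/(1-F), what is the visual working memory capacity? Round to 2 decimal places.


K = S * (H - F) / (1 - F)
H - F = 0.44
1 - F = 0.6
K = 8 * 0.44 / 0.6
= 5.87


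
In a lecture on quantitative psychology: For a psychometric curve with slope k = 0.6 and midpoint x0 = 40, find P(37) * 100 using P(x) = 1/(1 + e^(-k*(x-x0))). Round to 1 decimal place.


P(x) = 1/(1 + e^(-0.6*(37 - 40)))
Exponent = -0.6 * -3 = 1.8
e^(1.8) = 6.049647
P = 1/(1 + 6.049647) = 0.141851
Percentage = 14.2


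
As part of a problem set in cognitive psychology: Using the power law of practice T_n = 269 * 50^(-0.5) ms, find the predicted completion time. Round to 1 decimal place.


T_n = 269 * 50^(-0.5)
50^(-0.5) = 0.141421
T_n = 269 * 0.141421
= 38.0 ms


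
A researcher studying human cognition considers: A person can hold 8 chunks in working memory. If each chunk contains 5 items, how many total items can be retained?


Total items = chunks * items_per_chunk
= 8 * 5
= 40


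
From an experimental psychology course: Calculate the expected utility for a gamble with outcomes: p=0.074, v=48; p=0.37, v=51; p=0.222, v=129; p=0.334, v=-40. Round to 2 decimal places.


EU = sum(p_i * v_i)
0.074 * 48 = 3.552
0.37 * 51 = 18.87
0.222 * 129 = 28.638
0.334 * -40 = -13.36
EU = 3.552 + 18.87 + 28.638 + -13.36
= 37.70


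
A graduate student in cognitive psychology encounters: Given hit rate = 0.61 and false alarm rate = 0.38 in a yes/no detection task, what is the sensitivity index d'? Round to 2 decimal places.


d' = z(HR) - z(FAR)
z(0.61) = 0.2793
z(0.38) = -0.3055
d' = 0.2793 - -0.3055
= 0.58


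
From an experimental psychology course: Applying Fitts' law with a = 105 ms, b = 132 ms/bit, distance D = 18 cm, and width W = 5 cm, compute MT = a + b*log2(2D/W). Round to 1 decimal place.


MT = 105 + 132 * log2(2*18/5)
2D/W = 7.2
log2(7.2) = 2.848
MT = 105 + 132 * 2.848
= 480.9 ms


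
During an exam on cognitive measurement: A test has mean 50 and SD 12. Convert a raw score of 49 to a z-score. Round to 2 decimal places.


z = (X - mu) / sigma
= (49 - 50) / 12
= -1 / 12
= -0.08


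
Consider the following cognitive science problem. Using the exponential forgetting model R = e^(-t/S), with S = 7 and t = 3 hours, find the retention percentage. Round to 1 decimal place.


R = e^(-t/S)
-t/S = -3/7 = -0.428571
R = e^(-0.428571) = 0.651439
Percentage = 0.651439 * 100
= 65.1


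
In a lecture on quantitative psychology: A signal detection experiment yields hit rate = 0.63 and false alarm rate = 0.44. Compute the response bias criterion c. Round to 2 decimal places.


c = -0.5 * (z(HR) + z(FAR))
z(0.63) = 0.3319
z(0.44) = -0.151
c = -0.5 * (0.3319 + -0.151)
= -0.5 * 0.1809
= -0.09


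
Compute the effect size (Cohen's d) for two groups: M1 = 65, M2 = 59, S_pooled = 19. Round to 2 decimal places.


Cohen's d = (M1 - M2) / S_pooled
= (65 - 59) / 19
= 6 / 19
= 0.32


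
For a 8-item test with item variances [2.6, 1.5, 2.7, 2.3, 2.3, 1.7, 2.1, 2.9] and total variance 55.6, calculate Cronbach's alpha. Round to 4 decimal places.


alpha = (k/(k-1)) * (1 - sum(s_i^2)/s_total^2)
sum(item variances) = 18.1
k/(k-1) = 8/7 = 1.142857
1 - 18.1/55.6 = 1 - 0.32554 = 0.67446
alpha = 1.142857 * 0.67446
= 0.7708


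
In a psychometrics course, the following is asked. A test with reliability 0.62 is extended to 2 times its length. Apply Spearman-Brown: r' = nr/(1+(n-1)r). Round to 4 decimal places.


r_new = n*r / (1 + (n-1)*r)
Numerator = 2 * 0.62 = 1.24
Denominator = 1 + 1 * 0.62 = 1.62
r_new = 1.24 / 1.62
= 0.7654


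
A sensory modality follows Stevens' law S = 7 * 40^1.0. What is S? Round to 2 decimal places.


S = 7 * 40^1.0
40^1.0 = 40.0
S = 7 * 40.0
= 280.00


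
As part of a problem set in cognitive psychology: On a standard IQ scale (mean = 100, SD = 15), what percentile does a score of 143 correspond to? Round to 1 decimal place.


z = (IQ - mean) / SD
z = (143 - 100) / 15 = 2.8667
Percentile = Phi(2.8667) * 100
Phi(2.8667) = 0.997926
= 99.8


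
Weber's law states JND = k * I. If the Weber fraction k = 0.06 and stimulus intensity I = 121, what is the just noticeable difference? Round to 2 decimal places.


JND = k * I
JND = 0.06 * 121
= 7.26


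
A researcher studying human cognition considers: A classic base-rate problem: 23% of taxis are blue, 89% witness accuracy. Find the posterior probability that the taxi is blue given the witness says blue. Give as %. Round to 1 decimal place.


P(blue | says blue) = P(says blue | blue)*P(blue) / [P(says blue | blue)*P(blue) + P(says blue | not blue)*P(not blue)]
Numerator = 0.89 * 0.23 = 0.2047
False identification = 0.11 * 0.77 = 0.0847
P = 0.2047 / (0.2047 + 0.0847)
= 0.2047 / 0.2894
As percentage = 70.7


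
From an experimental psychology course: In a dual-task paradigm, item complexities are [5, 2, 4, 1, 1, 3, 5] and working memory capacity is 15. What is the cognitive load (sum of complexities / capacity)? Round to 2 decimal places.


Total complexity = 5 + 2 + 4 + 1 + 1 + 3 + 5 = 21
Load = total / capacity = 21 / 15
= 1.40


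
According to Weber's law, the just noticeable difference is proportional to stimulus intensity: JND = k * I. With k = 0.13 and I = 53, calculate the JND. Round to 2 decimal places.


JND = k * I
JND = 0.13 * 53
= 6.89


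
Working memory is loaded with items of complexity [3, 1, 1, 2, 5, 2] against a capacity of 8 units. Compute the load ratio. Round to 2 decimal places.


Total complexity = 3 + 1 + 1 + 2 + 5 + 2 = 14
Load = total / capacity = 14 / 8
= 1.75


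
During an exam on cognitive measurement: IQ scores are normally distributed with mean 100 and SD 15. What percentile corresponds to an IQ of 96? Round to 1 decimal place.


z = (IQ - mean) / SD
z = (96 - 100) / 15 = -0.2667
Percentile = Phi(-0.2667) * 100
Phi(-0.2667) = 0.39485
= 39.5


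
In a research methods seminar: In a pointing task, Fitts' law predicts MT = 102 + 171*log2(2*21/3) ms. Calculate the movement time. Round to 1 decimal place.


MT = 102 + 171 * log2(2*21/3)
2D/W = 14.0
log2(14.0) = 3.8074
MT = 102 + 171 * 3.8074
= 753.1 ms


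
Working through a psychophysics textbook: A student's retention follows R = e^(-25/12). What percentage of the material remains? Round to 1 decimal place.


R = e^(-t/S)
-t/S = -25/12 = -2.083333
R = e^(-2.083333) = 0.124515
Percentage = 0.124515 * 100
= 12.5


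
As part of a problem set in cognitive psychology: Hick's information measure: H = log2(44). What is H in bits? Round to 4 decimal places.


H = log2(n)
H = log2(44)
= 5.4594


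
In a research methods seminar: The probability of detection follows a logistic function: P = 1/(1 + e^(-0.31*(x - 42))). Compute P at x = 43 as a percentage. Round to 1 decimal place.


P(x) = 1/(1 + e^(-0.31*(43 - 42)))
Exponent = -0.31 * 1 = -0.31
e^(-0.31) = 0.733447
P = 1/(1 + 0.733447) = 0.576885
Percentage = 57.7


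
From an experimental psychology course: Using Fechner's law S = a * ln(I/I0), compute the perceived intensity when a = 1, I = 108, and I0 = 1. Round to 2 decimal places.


S = 1 * ln(108/1)
I/I0 = 108.0
ln(108.0) = 4.6821
S = 1 * 4.6821
= 4.68


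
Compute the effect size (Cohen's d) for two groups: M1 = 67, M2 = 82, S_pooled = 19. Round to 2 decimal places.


Cohen's d = (M1 - M2) / S_pooled
= (67 - 82) / 19
= -15 / 19
= -0.79


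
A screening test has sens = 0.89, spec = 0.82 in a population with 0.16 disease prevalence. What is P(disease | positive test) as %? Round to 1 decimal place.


PPV = (sens * prev) / (sens * prev + (1-spec) * (1-prev))
Numerator = 0.89 * 0.16 = 0.1424
P(positive and no disease) = (1 - spec) * (1 - prev) = (1 - 0.82) * (1 - 0.16) = 0.1512
Denominator = 0.1424 + 0.1512 = 0.2936
PPV = 0.1424 / 0.2936 = 0.485014
As percentage = 48.5


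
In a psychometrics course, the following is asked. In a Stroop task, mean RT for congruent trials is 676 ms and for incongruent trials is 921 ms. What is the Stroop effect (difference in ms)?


Stroop effect = RT(incongruent) - RT(congruent)
= 921 - 676
= 245 ms


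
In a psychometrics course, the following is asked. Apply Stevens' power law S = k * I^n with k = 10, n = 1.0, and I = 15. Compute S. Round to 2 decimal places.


S = 10 * 15^1.0
15^1.0 = 15.0
S = 10 * 15.0
= 150.00


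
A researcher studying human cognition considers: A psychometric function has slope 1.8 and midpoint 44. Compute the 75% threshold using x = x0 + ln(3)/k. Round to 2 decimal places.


At P = 0.75: 0.75 = 1/(1 + e^(-k*(x-x0)))
Solving: e^(-k*(x-x0)) = 1/3
x = x0 + ln(3)/k
ln(3) = 1.0986
x = 44 + 1.0986/1.8
= 44 + 0.6103
= 44.61


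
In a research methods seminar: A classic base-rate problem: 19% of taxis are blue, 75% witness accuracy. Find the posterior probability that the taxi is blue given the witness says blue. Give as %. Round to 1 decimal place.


P(blue | says blue) = P(says blue | blue)*P(blue) / [P(says blue | blue)*P(blue) + P(says blue | not blue)*P(not blue)]
Numerator = 0.75 * 0.19 = 0.1425
False identification = 0.25 * 0.81 = 0.2025
P = 0.1425 / (0.1425 + 0.2025)
= 0.1425 / 0.345
As percentage = 41.3


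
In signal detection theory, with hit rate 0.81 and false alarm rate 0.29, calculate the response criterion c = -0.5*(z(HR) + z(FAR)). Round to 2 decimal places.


c = -0.5 * (z(HR) + z(FAR))
z(0.81) = 0.8779
z(0.29) = -0.5534
c = -0.5 * (0.8779 + -0.5534)
= -0.5 * 0.3245
= -0.16


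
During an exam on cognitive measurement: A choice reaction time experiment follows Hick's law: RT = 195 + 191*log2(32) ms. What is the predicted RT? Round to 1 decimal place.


RT = 195 + 191 * log2(32)
log2(32) = 5.0
RT = 195 + 191 * 5.0
= 195 + 955.0
= 1150.0 ms


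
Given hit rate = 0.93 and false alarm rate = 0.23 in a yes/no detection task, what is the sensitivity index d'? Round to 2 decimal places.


d' = z(HR) - z(FAR)
z(0.93) = 1.4758
z(0.23) = -0.7388
d' = 1.4758 - -0.7388
= 2.21


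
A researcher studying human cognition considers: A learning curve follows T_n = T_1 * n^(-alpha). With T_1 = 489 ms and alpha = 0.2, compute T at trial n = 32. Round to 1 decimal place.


T_n = 489 * 32^(-0.2)
32^(-0.2) = 0.5
T_n = 489 * 0.5
= 244.5 ms


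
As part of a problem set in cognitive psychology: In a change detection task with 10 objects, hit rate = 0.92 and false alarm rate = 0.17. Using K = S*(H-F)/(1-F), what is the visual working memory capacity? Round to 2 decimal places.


K = S * (H - F) / (1 - F)
H - F = 0.75
1 - F = 0.83
K = 10 * 0.75 / 0.83
= 9.04


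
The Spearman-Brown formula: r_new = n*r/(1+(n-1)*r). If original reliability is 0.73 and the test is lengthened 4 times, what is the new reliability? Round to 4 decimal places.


r_new = n*r / (1 + (n-1)*r)
Numerator = 4 * 0.73 = 2.92
Denominator = 1 + 3 * 0.73 = 3.19
r_new = 2.92 / 3.19
= 0.9154


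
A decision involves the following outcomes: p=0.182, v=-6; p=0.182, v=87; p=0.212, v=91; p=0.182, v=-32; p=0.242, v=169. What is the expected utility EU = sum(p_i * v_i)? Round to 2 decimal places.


EU = sum(p_i * v_i)
0.182 * -6 = -1.092
0.182 * 87 = 15.834
0.212 * 91 = 19.292
0.182 * -32 = -5.824
0.242 * 169 = 40.898
EU = -1.092 + 15.834 + 19.292 + -5.824 + 40.898
= 69.11


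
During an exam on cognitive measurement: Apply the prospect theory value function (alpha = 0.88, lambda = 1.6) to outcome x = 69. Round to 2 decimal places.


Since x = 69 >= 0, use v(x) = x^0.88
69^0.88 = 41.5133
v(69) = 41.51


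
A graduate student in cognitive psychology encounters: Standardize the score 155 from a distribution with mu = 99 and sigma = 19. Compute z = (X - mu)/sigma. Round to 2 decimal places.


z = (X - mu) / sigma
= (155 - 99) / 19
= 56 / 19
= 2.95


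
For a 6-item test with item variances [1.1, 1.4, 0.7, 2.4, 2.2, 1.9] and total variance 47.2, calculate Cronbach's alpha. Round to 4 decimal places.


alpha = (k/(k-1)) * (1 - sum(s_i^2)/s_total^2)
sum(item variances) = 9.7
k/(k-1) = 6/5 = 1.2
1 - 9.7/47.2 = 1 - 0.205508 = 0.794492
alpha = 1.2 * 0.794492
= 0.9534


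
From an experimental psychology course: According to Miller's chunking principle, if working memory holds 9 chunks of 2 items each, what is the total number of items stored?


Total items = chunks * items_per_chunk
= 9 * 2
= 18


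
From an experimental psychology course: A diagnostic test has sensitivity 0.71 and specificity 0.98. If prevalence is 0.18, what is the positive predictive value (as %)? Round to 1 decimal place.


PPV = (sens * prev) / (sens * prev + (1-spec) * (1-prev))
Numerator = 0.71 * 0.18 = 0.1278
P(positive and no disease) = (1 - spec) * (1 - prev) = (1 - 0.98) * (1 - 0.18) = 0.0164
Denominator = 0.1278 + 0.0164 = 0.1442
PPV = 0.1278 / 0.1442 = 0.886269
As percentage = 88.6


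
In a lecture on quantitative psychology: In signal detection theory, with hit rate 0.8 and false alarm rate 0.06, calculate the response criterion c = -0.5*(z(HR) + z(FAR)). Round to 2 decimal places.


c = -0.5 * (z(HR) + z(FAR))
z(0.8) = 0.8416
z(0.06) = -1.5548
c = -0.5 * (0.8416 + -1.5548)
= -0.5 * -0.7132
= 0.36


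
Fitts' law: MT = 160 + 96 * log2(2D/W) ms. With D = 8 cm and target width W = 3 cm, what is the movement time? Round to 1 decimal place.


MT = 160 + 96 * log2(2*8/3)
2D/W = 5.333333
log2(5.333333) = 2.415
MT = 160 + 96 * 2.415
= 391.8 ms


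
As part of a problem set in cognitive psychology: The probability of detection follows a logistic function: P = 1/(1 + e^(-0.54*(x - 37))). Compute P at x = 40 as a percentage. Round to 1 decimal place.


P(x) = 1/(1 + e^(-0.54*(40 - 37)))
Exponent = -0.54 * 3 = -1.62
e^(-1.62) = 0.197899
P = 1/(1 + 0.197899) = 0.834795
Percentage = 83.5


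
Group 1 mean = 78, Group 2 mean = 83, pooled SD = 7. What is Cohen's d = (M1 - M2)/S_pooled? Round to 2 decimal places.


Cohen's d = (M1 - M2) / S_pooled
= (78 - 83) / 7
= -5 / 7
= -0.71


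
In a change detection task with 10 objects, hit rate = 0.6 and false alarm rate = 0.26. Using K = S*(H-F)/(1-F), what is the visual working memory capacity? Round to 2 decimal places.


K = S * (H - F) / (1 - F)
H - F = 0.34
1 - F = 0.74
K = 10 * 0.34 / 0.74
= 4.59


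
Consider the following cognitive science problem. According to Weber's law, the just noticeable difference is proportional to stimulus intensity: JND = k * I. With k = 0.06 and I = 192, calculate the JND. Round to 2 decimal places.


JND = k * I
JND = 0.06 * 192
= 11.52


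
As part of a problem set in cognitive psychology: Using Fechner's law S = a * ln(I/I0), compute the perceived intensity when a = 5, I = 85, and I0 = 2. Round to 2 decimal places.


S = 5 * ln(85/2)
I/I0 = 42.5
ln(42.5) = 3.7495
S = 5 * 3.7495
= 18.75


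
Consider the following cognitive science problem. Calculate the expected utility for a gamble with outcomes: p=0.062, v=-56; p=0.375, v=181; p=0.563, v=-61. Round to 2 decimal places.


EU = sum(p_i * v_i)
0.062 * -56 = -3.472
0.375 * 181 = 67.875
0.563 * -61 = -34.343
EU = -3.472 + 67.875 + -34.343
= 30.06


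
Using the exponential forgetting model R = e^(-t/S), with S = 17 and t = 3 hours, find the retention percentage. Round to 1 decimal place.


R = e^(-t/S)
-t/S = -3/17 = -0.176471
R = e^(-0.176471) = 0.838223
Percentage = 0.838223 * 100
= 83.8


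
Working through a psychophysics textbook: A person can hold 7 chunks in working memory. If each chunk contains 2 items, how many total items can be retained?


Total items = chunks * items_per_chunk
= 7 * 2
= 14


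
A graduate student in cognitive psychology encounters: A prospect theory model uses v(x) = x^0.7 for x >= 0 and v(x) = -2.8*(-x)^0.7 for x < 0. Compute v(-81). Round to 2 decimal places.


Since x = -81 < 0, use v(x) = -lambda*(-x)^alpha
(-x) = 81
81^0.7 = 21.674
v(-81) = -2.8 * 21.674
= -60.69


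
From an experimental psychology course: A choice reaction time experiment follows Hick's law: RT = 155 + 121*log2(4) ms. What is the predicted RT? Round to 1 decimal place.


RT = 155 + 121 * log2(4)
log2(4) = 2.0
RT = 155 + 121 * 2.0
= 155 + 242.0
= 397.0 ms


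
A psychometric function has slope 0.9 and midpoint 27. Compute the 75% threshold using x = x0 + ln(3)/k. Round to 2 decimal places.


At P = 0.75: 0.75 = 1/(1 + e^(-k*(x-x0)))
Solving: e^(-k*(x-x0)) = 1/3
x = x0 + ln(3)/k
ln(3) = 1.0986
x = 27 + 1.0986/0.9
= 27 + 1.2207
= 28.22


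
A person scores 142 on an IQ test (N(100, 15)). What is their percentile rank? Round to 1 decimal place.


z = (IQ - mean) / SD
z = (142 - 100) / 15 = 2.8
Percentile = Phi(2.8) * 100
Phi(2.8) = 0.997445
= 99.7


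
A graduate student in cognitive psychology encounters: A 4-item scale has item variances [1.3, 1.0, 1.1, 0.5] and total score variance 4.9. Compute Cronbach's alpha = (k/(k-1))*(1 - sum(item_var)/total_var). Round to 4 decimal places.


alpha = (k/(k-1)) * (1 - sum(s_i^2)/s_total^2)
sum(item variances) = 3.9
k/(k-1) = 4/3 = 1.333333
1 - 3.9/4.9 = 1 - 0.795918 = 0.204082
alpha = 1.333333 * 0.204082
= 0.2721


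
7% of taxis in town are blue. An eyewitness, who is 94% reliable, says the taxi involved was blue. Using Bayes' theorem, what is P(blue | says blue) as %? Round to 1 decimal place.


P(blue | says blue) = P(says blue | blue)*P(blue) / [P(says blue | blue)*P(blue) + P(says blue | not blue)*P(not blue)]
Numerator = 0.94 * 0.07 = 0.0658
False identification = 0.06 * 0.93 = 0.0558
P = 0.0658 / (0.0658 + 0.0558)
= 0.0658 / 0.1216
As percentage = 54.1


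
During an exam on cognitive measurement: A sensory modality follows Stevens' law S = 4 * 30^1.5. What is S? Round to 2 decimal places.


S = 4 * 30^1.5
30^1.5 = 164.3168
S = 4 * 164.3168
= 657.27


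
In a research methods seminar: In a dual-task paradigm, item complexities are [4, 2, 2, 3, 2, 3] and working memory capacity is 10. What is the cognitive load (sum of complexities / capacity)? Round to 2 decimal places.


Total complexity = 4 + 2 + 2 + 3 + 2 + 3 = 16
Load = total / capacity = 16 / 10
= 1.60


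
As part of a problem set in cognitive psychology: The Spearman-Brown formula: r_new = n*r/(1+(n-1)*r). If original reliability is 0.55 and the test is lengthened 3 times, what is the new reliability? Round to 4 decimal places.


r_new = n*r / (1 + (n-1)*r)
Numerator = 3 * 0.55 = 1.65
Denominator = 1 + 2 * 0.55 = 2.1
r_new = 1.65 / 2.1
= 0.7857


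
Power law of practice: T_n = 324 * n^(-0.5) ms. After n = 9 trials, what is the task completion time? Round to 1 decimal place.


T_n = 324 * 9^(-0.5)
9^(-0.5) = 0.333333
T_n = 324 * 0.333333
= 108.0 ms


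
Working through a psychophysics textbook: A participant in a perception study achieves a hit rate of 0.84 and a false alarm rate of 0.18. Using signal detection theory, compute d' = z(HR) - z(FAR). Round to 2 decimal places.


d' = z(HR) - z(FAR)
z(0.84) = 0.9945
z(0.18) = -0.9154
d' = 0.9945 - -0.9154
= 1.91


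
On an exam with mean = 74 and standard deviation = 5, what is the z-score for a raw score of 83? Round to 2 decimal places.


z = (X - mu) / sigma
= (83 - 74) / 5
= 9 / 5
= 1.80


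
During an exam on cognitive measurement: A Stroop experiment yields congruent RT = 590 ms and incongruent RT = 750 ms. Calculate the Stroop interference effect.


Stroop effect = RT(incongruent) - RT(congruent)
= 750 - 590
= 160 ms


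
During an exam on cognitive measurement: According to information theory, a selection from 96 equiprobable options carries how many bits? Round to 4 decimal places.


H = log2(n)
H = log2(96)
= 6.5850


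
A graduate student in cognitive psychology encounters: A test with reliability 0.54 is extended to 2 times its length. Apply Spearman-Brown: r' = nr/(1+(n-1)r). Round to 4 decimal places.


r_new = n*r / (1 + (n-1)*r)
Numerator = 2 * 0.54 = 1.08
Denominator = 1 + 1 * 0.54 = 1.54
r_new = 1.08 / 1.54
= 0.7013


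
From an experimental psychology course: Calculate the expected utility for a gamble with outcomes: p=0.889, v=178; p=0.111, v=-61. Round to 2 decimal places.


EU = sum(p_i * v_i)
0.889 * 178 = 158.242
0.111 * -61 = -6.771
EU = 158.242 + -6.771
= 151.47


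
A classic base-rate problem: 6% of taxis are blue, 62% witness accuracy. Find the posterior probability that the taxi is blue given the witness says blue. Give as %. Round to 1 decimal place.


P(blue | says blue) = P(says blue | blue)*P(blue) / [P(says blue | blue)*P(blue) + P(says blue | not blue)*P(not blue)]
Numerator = 0.62 * 0.06 = 0.0372
False identification = 0.38 * 0.94 = 0.3572
P = 0.0372 / (0.0372 + 0.3572)
= 0.0372 / 0.3944
As percentage = 9.4


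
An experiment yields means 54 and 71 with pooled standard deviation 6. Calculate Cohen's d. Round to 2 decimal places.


Cohen's d = (M1 - M2) / S_pooled
= (54 - 71) / 6
= -17 / 6
= -2.83


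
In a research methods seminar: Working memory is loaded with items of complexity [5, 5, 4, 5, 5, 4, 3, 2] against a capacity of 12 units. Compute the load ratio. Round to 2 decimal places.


Total complexity = 5 + 5 + 4 + 5 + 5 + 4 + 3 + 2 = 33
Load = total / capacity = 33 / 12
= 2.75


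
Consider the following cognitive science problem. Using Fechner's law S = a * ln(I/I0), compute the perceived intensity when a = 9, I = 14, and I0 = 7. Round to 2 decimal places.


S = 9 * ln(14/7)
I/I0 = 2.0
ln(2.0) = 0.6931
S = 9 * 0.6931
= 6.24


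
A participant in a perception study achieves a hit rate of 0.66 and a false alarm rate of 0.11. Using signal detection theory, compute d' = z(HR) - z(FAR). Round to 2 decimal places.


d' = z(HR) - z(FAR)
z(0.66) = 0.4125
z(0.11) = -1.2265
d' = 0.4125 - -1.2265
= 1.64


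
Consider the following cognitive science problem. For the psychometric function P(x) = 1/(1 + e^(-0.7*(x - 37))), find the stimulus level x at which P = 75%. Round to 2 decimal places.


At P = 0.75: 0.75 = 1/(1 + e^(-k*(x-x0)))
Solving: e^(-k*(x-x0)) = 1/3
x = x0 + ln(3)/k
ln(3) = 1.0986
x = 37 + 1.0986/0.7
= 37 + 1.5694
= 38.57


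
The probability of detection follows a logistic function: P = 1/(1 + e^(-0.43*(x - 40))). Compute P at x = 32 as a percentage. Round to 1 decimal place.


P(x) = 1/(1 + e^(-0.43*(32 - 40)))
Exponent = -0.43 * -8 = 3.44
e^(3.44) = 31.186958
P = 1/(1 + 31.186958) = 0.031068
Percentage = 3.1


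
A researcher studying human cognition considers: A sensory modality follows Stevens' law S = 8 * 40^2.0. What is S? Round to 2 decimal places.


S = 8 * 40^2.0
40^2.0 = 1600.0
S = 8 * 1600.0
= 12800.00


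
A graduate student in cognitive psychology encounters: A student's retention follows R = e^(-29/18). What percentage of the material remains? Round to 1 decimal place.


R = e^(-t/S)
-t/S = -29/18 = -1.611111
R = e^(-1.611111) = 0.199666
Percentage = 0.199666 * 100
= 20.0


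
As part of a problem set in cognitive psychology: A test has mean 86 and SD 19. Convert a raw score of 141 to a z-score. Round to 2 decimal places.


z = (X - mu) / sigma
= (141 - 86) / 19
= 55 / 19
= 2.89


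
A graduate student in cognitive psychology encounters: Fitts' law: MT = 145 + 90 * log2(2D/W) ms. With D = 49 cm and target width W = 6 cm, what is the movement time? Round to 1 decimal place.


MT = 145 + 90 * log2(2*49/6)
2D/W = 16.333333
log2(16.333333) = 4.0297
MT = 145 + 90 * 4.0297
= 507.7 ms


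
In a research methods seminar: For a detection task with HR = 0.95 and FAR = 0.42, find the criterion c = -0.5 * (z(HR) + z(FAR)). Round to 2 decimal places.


c = -0.5 * (z(HR) + z(FAR))
z(0.95) = 1.6449
z(0.42) = -0.2019
c = -0.5 * (1.6449 + -0.2019)
= -0.5 * 1.443
= -0.72


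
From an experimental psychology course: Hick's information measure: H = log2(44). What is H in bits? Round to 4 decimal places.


H = log2(n)
H = log2(44)
= 5.4594


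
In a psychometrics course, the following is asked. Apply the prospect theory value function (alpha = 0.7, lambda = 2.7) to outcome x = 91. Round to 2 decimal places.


Since x = 91 >= 0, use v(x) = x^0.7
91^0.7 = 23.5141
v(91) = 23.51


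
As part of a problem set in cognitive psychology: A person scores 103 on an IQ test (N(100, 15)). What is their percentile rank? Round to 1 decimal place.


z = (IQ - mean) / SD
z = (103 - 100) / 15 = 0.2
Percentile = Phi(0.2) * 100
Phi(0.2) = 0.57926
= 57.9


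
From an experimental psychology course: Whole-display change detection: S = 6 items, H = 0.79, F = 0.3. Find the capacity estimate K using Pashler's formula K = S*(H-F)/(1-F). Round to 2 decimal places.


K = S * (H - F) / (1 - F)
H - F = 0.49
1 - F = 0.7
K = 6 * 0.49 / 0.7
= 4.20


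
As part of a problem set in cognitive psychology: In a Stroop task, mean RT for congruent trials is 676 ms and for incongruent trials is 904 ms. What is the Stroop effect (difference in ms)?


Stroop effect = RT(incongruent) - RT(congruent)
= 904 - 676
= 228 ms


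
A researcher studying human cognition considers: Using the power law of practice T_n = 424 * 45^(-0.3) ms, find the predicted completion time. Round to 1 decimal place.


T_n = 424 * 45^(-0.3)
45^(-0.3) = 0.31918
T_n = 424 * 0.31918
= 135.3 ms


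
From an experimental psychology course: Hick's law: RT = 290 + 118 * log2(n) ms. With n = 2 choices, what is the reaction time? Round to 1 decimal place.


RT = 290 + 118 * log2(2)
log2(2) = 1.0
RT = 290 + 118 * 1.0
= 290 + 118.0
= 408.0 ms


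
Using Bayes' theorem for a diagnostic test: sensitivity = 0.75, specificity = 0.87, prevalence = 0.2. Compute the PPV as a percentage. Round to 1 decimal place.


PPV = (sens * prev) / (sens * prev + (1-spec) * (1-prev))
Numerator = 0.75 * 0.2 = 0.15
P(positive and no disease) = (1 - spec) * (1 - prev) = (1 - 0.87) * (1 - 0.2) = 0.104
Denominator = 0.15 + 0.104 = 0.254
PPV = 0.15 / 0.254 = 0.590551
As percentage = 59.1


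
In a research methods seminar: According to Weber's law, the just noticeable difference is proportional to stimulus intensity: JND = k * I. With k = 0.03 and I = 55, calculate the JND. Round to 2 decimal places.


JND = k * I
JND = 0.03 * 55
= 1.65


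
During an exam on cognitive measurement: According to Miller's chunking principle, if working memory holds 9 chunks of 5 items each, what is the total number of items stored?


Total items = chunks * items_per_chunk
= 9 * 5
= 45


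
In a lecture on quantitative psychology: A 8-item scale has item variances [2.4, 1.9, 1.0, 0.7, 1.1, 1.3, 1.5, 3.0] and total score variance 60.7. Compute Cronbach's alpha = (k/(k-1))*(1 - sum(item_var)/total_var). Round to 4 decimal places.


alpha = (k/(k-1)) * (1 - sum(s_i^2)/s_total^2)
sum(item variances) = 12.9
k/(k-1) = 8/7 = 1.142857
1 - 12.9/60.7 = 1 - 0.212521 = 0.787479
alpha = 1.142857 * 0.787479
= 0.9000


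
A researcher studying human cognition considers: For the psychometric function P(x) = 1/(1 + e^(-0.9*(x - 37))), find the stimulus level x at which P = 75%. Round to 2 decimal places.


At P = 0.75: 0.75 = 1/(1 + e^(-k*(x-x0)))
Solving: e^(-k*(x-x0)) = 1/3
x = x0 + ln(3)/k
ln(3) = 1.0986
x = 37 + 1.0986/0.9
= 37 + 1.2207
= 38.22


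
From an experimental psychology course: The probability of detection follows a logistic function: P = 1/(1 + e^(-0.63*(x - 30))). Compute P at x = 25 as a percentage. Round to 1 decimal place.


P(x) = 1/(1 + e^(-0.63*(25 - 30)))
Exponent = -0.63 * -5 = 3.15
e^(3.15) = 23.336065
P = 1/(1 + 23.336065) = 0.041091
Percentage = 4.1


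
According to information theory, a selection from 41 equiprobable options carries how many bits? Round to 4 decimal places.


H = log2(n)
H = log2(41)
= 5.3576


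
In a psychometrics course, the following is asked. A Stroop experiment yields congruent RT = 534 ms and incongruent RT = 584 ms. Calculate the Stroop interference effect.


Stroop effect = RT(incongruent) - RT(congruent)
= 584 - 534
= 50 ms


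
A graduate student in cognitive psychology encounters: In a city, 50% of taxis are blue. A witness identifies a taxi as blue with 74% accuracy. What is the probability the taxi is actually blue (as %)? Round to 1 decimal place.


P(blue | says blue) = P(says blue | blue)*P(blue) / [P(says blue | blue)*P(blue) + P(says blue | not blue)*P(not blue)]
Numerator = 0.74 * 0.5 = 0.37
False identification = 0.26 * 0.5 = 0.13
P = 0.37 / (0.37 + 0.13)
= 0.37 / 0.5
As percentage = 74.0


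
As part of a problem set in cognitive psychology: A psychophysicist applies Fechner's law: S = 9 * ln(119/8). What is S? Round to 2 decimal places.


S = 9 * ln(119/8)
I/I0 = 14.875
ln(14.875) = 2.6997
S = 9 * 2.6997
= 24.30


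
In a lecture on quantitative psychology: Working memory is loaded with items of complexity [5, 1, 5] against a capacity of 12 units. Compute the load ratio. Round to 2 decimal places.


Total complexity = 5 + 1 + 5 = 11
Load = total / capacity = 11 / 12
= 0.92


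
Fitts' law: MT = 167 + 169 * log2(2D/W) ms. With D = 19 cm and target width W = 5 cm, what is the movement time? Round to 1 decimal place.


MT = 167 + 169 * log2(2*19/5)
2D/W = 7.6
log2(7.6) = 2.926
MT = 167 + 169 * 2.926
= 661.5 ms


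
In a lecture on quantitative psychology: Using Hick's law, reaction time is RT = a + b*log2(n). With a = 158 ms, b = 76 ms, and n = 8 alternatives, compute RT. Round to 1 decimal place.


RT = 158 + 76 * log2(8)
log2(8) = 3.0
RT = 158 + 76 * 3.0
= 158 + 228.0
= 386.0 ms


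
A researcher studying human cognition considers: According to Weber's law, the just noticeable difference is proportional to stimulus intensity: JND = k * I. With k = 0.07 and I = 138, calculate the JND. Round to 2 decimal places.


JND = k * I
JND = 0.07 * 138
= 9.66


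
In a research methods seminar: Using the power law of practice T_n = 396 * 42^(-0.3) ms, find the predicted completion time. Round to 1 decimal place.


T_n = 396 * 42^(-0.3)
42^(-0.3) = 0.325856
T_n = 396 * 0.325856
= 129.0 ms


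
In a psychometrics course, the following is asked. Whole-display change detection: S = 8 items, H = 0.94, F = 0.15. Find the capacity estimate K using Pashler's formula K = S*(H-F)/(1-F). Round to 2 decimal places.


K = S * (H - F) / (1 - F)
H - F = 0.79
1 - F = 0.85
K = 8 * 0.79 / 0.85
= 7.44


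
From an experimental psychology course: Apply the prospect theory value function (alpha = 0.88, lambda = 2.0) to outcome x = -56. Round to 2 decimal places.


Since x = -56 < 0, use v(x) = -lambda*(-x)^alpha
(-x) = 56
56^0.88 = 34.5466
v(-56) = -2.0 * 34.5466
= -69.09


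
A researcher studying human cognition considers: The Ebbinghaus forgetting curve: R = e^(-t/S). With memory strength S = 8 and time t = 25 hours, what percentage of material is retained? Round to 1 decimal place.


R = e^(-t/S)
-t/S = -25/8 = -3.125
R = e^(-3.125) = 0.043937
Percentage = 0.043937 * 100
= 4.4


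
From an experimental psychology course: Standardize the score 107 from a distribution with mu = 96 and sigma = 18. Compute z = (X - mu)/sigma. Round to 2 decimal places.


z = (X - mu) / sigma
= (107 - 96) / 18
= 11 / 18
= 0.61


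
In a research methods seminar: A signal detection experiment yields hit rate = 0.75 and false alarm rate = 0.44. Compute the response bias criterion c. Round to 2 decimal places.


c = -0.5 * (z(HR) + z(FAR))
z(0.75) = 0.6745
z(0.44) = -0.151
c = -0.5 * (0.6745 + -0.151)
= -0.5 * 0.5235
= -0.26


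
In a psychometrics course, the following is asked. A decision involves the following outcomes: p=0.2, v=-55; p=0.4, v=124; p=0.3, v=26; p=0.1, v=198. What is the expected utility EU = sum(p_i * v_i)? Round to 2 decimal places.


EU = sum(p_i * v_i)
0.2 * -55 = -11.0
0.4 * 124 = 49.6
0.3 * 26 = 7.8
0.1 * 198 = 19.8
EU = -11.0 + 49.6 + 7.8 + 19.8
= 66.20


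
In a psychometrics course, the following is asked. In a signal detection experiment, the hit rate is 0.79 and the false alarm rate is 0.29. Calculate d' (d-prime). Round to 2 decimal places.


d' = z(HR) - z(FAR)
z(0.79) = 0.8064
z(0.29) = -0.5534
d' = 0.8064 - -0.5534
= 1.36


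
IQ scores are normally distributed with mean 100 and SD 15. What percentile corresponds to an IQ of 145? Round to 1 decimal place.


z = (IQ - mean) / SD
z = (145 - 100) / 15 = 3.0
Percentile = Phi(3.0) * 100
Phi(3.0) = 0.99865
= 99.9
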